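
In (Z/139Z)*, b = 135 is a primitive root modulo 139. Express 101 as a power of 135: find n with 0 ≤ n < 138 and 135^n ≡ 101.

31

Baby-step giant-step with m = ceil(sqrt(138)) = 12.
Baby table (135^j mod 139 for j=0..11):
  0:1  1:135  2:16  3:75  4:117  5:88  6:65  7:18
  8:67  9:10  10:99  11:21
Giant step factor: 135^(-12) ≡ 91 (mod 139).
Scan 101·91^i mod 139 for i = 0, 1, …:
  i=0: 101   i=1: 17   i=2: 18
Match at i=2, j=7: n = 2·12 + 7 = 31.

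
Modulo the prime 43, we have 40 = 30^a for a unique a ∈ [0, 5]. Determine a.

2

Compute 30^0 mod 43 = 1, then multiply by 30 repeatedly:
  30^0=1  30^1=30  30^2=40
Found 40 at exponent 2.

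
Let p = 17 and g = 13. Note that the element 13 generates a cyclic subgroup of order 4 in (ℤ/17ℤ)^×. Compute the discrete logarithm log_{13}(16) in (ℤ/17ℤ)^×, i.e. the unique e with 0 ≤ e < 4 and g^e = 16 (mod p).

Successive powers of 13 modulo 17:
  13^0=1  13^1=13  13^2=16
So 13^2 ≡ 16 (mod 17), giving e = 2.

2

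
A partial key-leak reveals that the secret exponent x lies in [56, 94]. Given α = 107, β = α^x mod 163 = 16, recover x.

Compute 107^56 mod 163 = 144, then multiply by 107 repeatedly:
  107^56=144  107^57=86  107^58=74  107^59=94  107^60=115
  107^61=80  107^62=84  107^63=23  107^64=16
Found 16 at exponent 64.

64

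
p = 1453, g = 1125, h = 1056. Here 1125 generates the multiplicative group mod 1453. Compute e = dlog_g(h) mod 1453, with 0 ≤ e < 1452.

Baby-step giant-step with m = ceil(sqrt(1452)) = 39.
Baby table (1125^j mod 1453 for j=0..38):
  0:1  1:1125  2:62  3:6  4:938  5:372  6:36  7:1269
  8:779  9:216  10:349  11:315  12:1296  13:641  14:437  15:511
  16:940  17:1169  18:160  19:1281  20:1202  21:960  22:421  23:1400
  24:1401  25:1073  26:1135  27:1141  28:626  29:998  30:1034  31:850
  32:176  33:392  34:741  35:1056  36:899  37:87  38:524
Giant step factor: 1125^(-39) ≡ 1380 (mod 1453).
Scan 1056·1380^i mod 1453 for i = 0, 1, …:
  i=0: 1056
Match at i=0, j=35: e = 0·39 + 35 = 35.

35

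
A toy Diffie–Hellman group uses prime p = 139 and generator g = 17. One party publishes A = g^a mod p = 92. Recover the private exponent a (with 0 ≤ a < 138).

Baby-step giant-step with m = ceil(sqrt(138)) = 12.
Baby table (17^j mod 139 for j=0..11):
  0:1  1:17  2:11  3:48  4:121  5:111  6:80  7:109
  8:46  9:87  10:89  11:123
Giant step factor: 17^(-12) ≡ 116 (mod 139).
Scan 92·116^i mod 139 for i = 0, 1, …:
  i=0: 92   i=1: 108   i=2: 18   i=3: 3
  i=4: 70   i=5: 58   i=6: 56   i=7: 102
  i=8: 17
Match at i=8, j=1: a = 8·12 + 1 = 97.

97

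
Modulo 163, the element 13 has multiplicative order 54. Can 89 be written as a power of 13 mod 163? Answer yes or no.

no

89 ∈ ⟨13⟩ iff 89^54 ≡ 1 (mod 163), since |⟨13⟩| = 54.
89^54 mod 163 = 104.
Since 104 ≠ 1, 89 does not lie in the subgroup.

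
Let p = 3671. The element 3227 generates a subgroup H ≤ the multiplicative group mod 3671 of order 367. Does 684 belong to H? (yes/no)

684 ∈ ⟨3227⟩ iff 684^367 ≡ 1 (mod 3671), since |⟨3227⟩| = 367.
684^367 mod 3671 = 3670.
Since 3670 ≠ 1, 684 does not lie in the subgroup.

no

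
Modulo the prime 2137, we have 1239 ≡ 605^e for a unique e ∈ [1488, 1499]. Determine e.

1497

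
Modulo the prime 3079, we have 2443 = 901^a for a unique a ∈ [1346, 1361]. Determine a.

1349

Compute 901^1346 mod 3079 = 1251, then multiply by 901 repeatedly:
  901^1346=1251  901^1347=237  901^1348=1086  901^1349=2443
Found 2443 at exponent 1349.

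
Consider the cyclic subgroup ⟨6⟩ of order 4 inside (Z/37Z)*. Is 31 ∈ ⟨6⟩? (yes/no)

31 ∈ ⟨6⟩ iff 31^4 ≡ 1 (mod 37), since |⟨6⟩| = 4.
31^4 mod 37 = 1.
Since 1 = 1, 31 lies in the subgroup.

yes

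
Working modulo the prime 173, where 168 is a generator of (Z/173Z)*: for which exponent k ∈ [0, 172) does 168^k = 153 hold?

Baby-step giant-step with m = ceil(sqrt(172)) = 14.
Baby table (168^j mod 173 for j=0..13):
  0:1  1:168  2:25  3:48  4:106  5:162  6:55  7:71
  8:164  9:45  10:121  11:87  12:84  13:99
Giant step factor: 168^(-14) ≡ 137 (mod 173).
Scan 153·137^i mod 173 for i = 0, 1, …:
  i=0: 153   i=1: 28   i=2: 30   i=3: 131
  i=4: 128   i=5: 63   i=6: 154   i=7: 165
  i=8: 115   i=9: 12   i=10: 87
Match at i=10, j=11: k = 10·14 + 11 = 151.

151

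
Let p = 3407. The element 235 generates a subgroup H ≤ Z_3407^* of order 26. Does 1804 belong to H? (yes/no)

1804 ∈ ⟨235⟩ iff 1804^26 ≡ 1 (mod 3407), since |⟨235⟩| = 26.
1804^26 mod 3407 = 1417.
Since 1417 ≠ 1, 1804 does not lie in the subgroup.

no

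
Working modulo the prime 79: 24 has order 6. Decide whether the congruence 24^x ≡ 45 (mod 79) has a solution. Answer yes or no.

no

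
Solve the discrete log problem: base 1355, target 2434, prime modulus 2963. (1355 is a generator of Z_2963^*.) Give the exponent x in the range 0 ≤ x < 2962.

2123

Baby-step giant-step with m = ceil(sqrt(2962)) = 55.
Baby table (1355^j mod 2963 for j=0..54):
  0:1  1:1355  2:1928  3:2037  4:1582  5:1361  6:1169  7:1753
  8:1952  9:1964  10:446  11:2841  12:618  13:1824  14:378  15:2554
  16:2849  17:2569  18:2433  19:1859  20:395  21:1885  22:69  23:1642
  24:2660  25:1292  26:2490  27:2056  28:660  29:2437  30:1353  31:2181
  32:1144  33:471  34:1160  35:1410  36:2378  37:1409  38:1023  39:2444
  40:1949  41:862  42:588  43:2656  44:1798  45:704  46:2797  47:258
  48:2919  49:2603  50:1095  51:2225  52:1504  53:2339  54:1898
Giant step factor: 1355^(-55) ≡ 2238 (mod 2963).
Scan 2434·2238^i mod 2963 for i = 0, 1, …:
  i=0: 2434   i=1: 1298   i=2: 1184   i=3: 870
  i=4: 369   i=5: 2108   i=6: 608   i=7: 687
  i=8: 2672   i=9: 602     …   i=37: 171
  i=38: 471
Match at i=38, j=33: x = 38·55 + 33 = 2123.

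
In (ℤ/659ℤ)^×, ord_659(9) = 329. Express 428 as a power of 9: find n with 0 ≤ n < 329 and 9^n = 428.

Baby-step giant-step with m = ceil(sqrt(329)) = 19.
Baby table (9^j mod 659 for j=0..18):
  0:1  1:9  2:81  3:70  4:630  5:398  6:287  7:606
  8:182  9:320  10:244  11:219  12:653  13:605  14:173  15:239
  16:174  17:248  18:255
Giant step factor: 9^(-19) ≡ 487 (mod 659).
Scan 428·487^i mod 659 for i = 0, 1, …:
  i=0: 428   i=1: 192   i=2: 585   i=3: 207
  i=4: 641   i=5: 460   i=6: 619   i=7: 290
  i=8: 204   i=9: 498   i=10: 14   i=11: 228
  i=12: 324   i=13: 287
Match at i=13, j=6: n = 13·19 + 6 = 253.

253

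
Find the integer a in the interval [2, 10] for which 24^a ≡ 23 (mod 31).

9

Compute 24^2 mod 31 = 18, then multiply by 24 repeatedly:
  24^2=18  24^3=29  24^4=14  24^5=26  24^6=4
  24^7=3  24^8=10  24^9=23
Found 23 at exponent 9.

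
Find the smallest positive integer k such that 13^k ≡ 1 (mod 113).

56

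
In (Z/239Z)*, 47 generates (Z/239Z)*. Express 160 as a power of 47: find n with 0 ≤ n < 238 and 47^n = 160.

Baby-step giant-step with m = ceil(sqrt(238)) = 16.
Baby table (47^j mod 239 for j=0..15):
  0:1  1:47  2:58  3:97  4:18  5:129  6:88  7:73
  8:85  9:171  10:150  11:119  12:96  13:210  14:71  15:230
Giant step factor: 47^(-16) ≡ 113 (mod 239).
Scan 160·113^i mod 239 for i = 0, 1, …:
  i=0: 160   i=1: 155   i=2: 68   i=3: 36
  i=4: 5   i=5: 87   i=6: 32   i=7: 31
  i=8: 157   i=9: 55   i=10: 1
Match at i=10, j=0: n = 10·16 + 0 = 160.

160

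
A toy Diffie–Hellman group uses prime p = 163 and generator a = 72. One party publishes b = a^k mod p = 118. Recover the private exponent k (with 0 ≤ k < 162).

22

Successive powers of 72 modulo 163:
  72^0=1  72^1=72  72^2=131  72^3=141  72^4=46  72^5=52
  72^6=158  72^7=129  72^8=160  72^9=110  72^10=96  72^11=66
  72^12=25  72^13=7  72^14=15  72^15=102  72^16=9  72^17=159
  72^18=38  72^19=128  72^20=88  72^21=142  72^22=118
So 72^22 ≡ 118 (mod 163), giving k = 22.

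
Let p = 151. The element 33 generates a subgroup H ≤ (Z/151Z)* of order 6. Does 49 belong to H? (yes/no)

⟨33⟩ has order 6; its elements mod 151 are {1, 32, 33, 118, 119, 150}.
49 is not in this set.

no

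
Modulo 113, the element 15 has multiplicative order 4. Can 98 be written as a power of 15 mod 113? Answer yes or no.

yes

98 ∈ ⟨15⟩ iff 98^4 ≡ 1 (mod 113), since |⟨15⟩| = 4.
98^4 mod 113 = 1.
Since 1 = 1, 98 lies in the subgroup.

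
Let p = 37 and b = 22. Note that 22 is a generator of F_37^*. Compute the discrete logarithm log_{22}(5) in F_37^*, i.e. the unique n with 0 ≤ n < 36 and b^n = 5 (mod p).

17

Successive powers of 22 modulo 37:
  22^0=1  22^1=22  22^2=3  22^3=29  22^4=9  22^5=13
  22^6=27  22^7=2  22^8=7  22^9=6  22^10=21  22^11=18
  22^12=26  22^13=17  22^14=4  22^15=14  22^16=12  22^17=5
So 22^17 ≡ 5 (mod 37), giving n = 17.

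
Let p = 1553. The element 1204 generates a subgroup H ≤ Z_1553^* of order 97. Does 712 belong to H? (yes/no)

712 ∈ ⟨1204⟩ iff 712^97 ≡ 1 (mod 1553), since |⟨1204⟩| = 97.
712^97 mod 1553 = 1.
Since 1 = 1, 712 lies in the subgroup.

yes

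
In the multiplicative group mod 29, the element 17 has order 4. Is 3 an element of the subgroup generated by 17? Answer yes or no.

⟨17⟩ has order 4; its elements mod 29 are {1, 12, 17, 28}.
3 is not in this set.

no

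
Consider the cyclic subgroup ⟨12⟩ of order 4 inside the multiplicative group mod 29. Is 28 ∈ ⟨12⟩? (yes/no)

yes

28 ∈ ⟨12⟩ iff 28^4 ≡ 1 (mod 29), since |⟨12⟩| = 4.
28^4 mod 29 = 1.
Since 1 = 1, 28 lies in the subgroup.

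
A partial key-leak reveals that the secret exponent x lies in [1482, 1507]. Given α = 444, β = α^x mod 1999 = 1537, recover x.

1493

Compute 444^1482 mod 1999 = 458, then multiply by 444 repeatedly:
  444^1482=458  444^1483=1453  444^1484=1454  444^1485=1898  444^1486=1133
  444^1487=1303  444^1488=821  444^1489=706  444^1490=1620  444^1491=1639
  444^1492=80  444^1493=1537
Found 1537 at exponent 1493.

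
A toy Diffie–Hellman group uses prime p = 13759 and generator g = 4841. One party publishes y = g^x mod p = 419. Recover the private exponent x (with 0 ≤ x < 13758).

Baby-step giant-step with m = ceil(sqrt(13758)) = 118.
Baby table (4841^j mod 13759 for j=0..117):
  0:1  1:4841  2:3704  3:3087  4:1893  5:519  6:8341  7:9875
  8:6109  9:5578  10:7940  11:8653  12:6777  13:6001  14:5592  15:6919
  16:5473  17:8718  18:4985  19:12858  20:13621  21:6133  22:11690  23:523
  24:187  25:10932  26:4698  27:13150  28:10016  29:740  30:5000  31:2919
  32:386  33:11161  34:12567  35:8308  36:1471  37:7708  38:20  39:507
  40:5285  41:6704  42:10342  43:10380  44:1712  45:4874  46:12108  47:1488
  48:7451  49:7952  50:11709  51:9948  52:1768  53:790  54:13147  55:9252
  56:3387  57:9498  58:10999  59:12588  60:13656  61:10460  62:3740  63:12255
  64:11406  65:1579  66:7694  67:1041  68:3687  69:3344  70:7720  71:3076
  72:3678  73:1052  74:1902  75:2811  76:400  77:10140  78:9387  79:10249
  80:455  81:1215  82:6722  83:1167  84:8257  85:2242  86:11430  87:7691
  88:277  89:6334  90:7842  91:2041  92:1519  93:6173  94:12704  95:11093
  96:13595  97:4098  98:11699  99:2815  100:6005  101:11197  102:7976  103:4062
  104:2531  105:7061  106:4945  107:11844  108:3051  109:6484  110:4765  111:7281
  112:10522  113:1184  114:8000  115:10174  116:8873  117:12354
Giant step factor: 4841^(-118) ≡ 2209 (mod 13759).
Scan 419·2209^i mod 13759 for i = 0, 1, …:
  i=0: 419   i=1: 3718   i=2: 12698   i=3: 9040
  i=4: 5051   i=5: 12869   i=6: 1527   i=7: 2188
  i=8: 3883   i=9: 5690     …   i=21: 11001
  i=22: 2815
Match at i=22, j=99: x = 22·118 + 99 = 2695.

2695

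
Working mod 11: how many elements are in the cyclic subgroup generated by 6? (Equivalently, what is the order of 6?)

The order of 6 must divide p − 1 = 10 = 2 · 5.
Divisors: 1, 2, 5, 10.
Check each in increasing order: 6^1 ≡ 6;  6^2 ≡ 3;  6^5 ≡ 10;  6^10 ≡ 1.
Smallest exponent giving 1 is 10.

10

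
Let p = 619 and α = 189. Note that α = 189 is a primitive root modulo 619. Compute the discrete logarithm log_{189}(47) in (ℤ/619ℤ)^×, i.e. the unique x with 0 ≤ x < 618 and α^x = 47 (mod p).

Baby-step giant-step with m = ceil(sqrt(618)) = 25.
Baby table (189^j mod 619 for j=0..24):
  0:1  1:189  2:438  3:455  4:573  5:591  6:279  7:116
  8:259  9:50  10:165  11:235  12:466  13:176  14:457  15:332
  16:229  17:570  18:24  19:203  20:608  21:397  22:134  23:566
  24:506
Giant step factor: 189^(-25) ≡ 412 (mod 619).
Scan 47·412^i mod 619 for i = 0, 1, …:
  i=0: 47   i=1: 175   i=2: 296   i=3: 9
  i=4: 613   i=5: 4   i=6: 410   i=7: 552
  i=8: 251   i=9: 39     …   i=22: 62
  i=23: 165
Match at i=23, j=10: x = 23·25 + 10 = 585.

585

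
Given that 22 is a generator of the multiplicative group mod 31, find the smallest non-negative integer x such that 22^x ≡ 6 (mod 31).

5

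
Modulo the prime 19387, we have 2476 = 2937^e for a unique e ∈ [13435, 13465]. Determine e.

13459

Compute 2937^13435 mod 19387 = 6636, then multiply by 2937 repeatedly:
  2937^13435=6636  2937^13436=5997  2937^13437=9793  2937^13438=11120  2937^13439=11732
  2937^13440=6185  2937^13441=19113  2937^13442=9516  2937^13443=11825  2937^13444=7908
  2937^13445=170  2937^13446=14615  2937^13447=1437  2937^13448=13490  2937^13449=12489
  2937^13450=19376  2937^13451=6467  2937^13452=13706  2937^13453=7110  2937^13454=2271
  2937^13455=799  2937^13456=836  2937^13457=12570  2937^13458=5242  2937^13459=2476
Found 2476 at exponent 13459.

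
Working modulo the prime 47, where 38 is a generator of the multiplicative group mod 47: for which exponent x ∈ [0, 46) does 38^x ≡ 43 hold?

17

Baby-step giant-step with m = ceil(sqrt(46)) = 7.
Baby table (38^j mod 47 for j=0..6):
  0:1  1:38  2:34  3:23  4:28  5:30  6:12
Giant step factor: 38^(-7) ≡ 10 (mod 47).
Scan 43·10^i mod 47 for i = 0, 1, …:
  i=0: 43   i=1: 7   i=2: 23
Match at i=2, j=3: x = 2·7 + 3 = 17.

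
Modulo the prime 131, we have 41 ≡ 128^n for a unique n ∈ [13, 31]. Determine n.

Compute 128^13 mod 131 = 78, then multiply by 128 repeatedly:
  128^13=78  128^14=28  128^15=47  128^16=121  128^17=30
  128^18=41
Found 41 at exponent 18.

18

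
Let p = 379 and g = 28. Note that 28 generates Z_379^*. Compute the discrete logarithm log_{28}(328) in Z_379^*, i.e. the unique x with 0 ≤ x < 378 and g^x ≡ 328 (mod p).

Baby-step giant-step with m = ceil(sqrt(378)) = 20.
Baby table (28^j mod 379 for j=0..19):
  0:1  1:28  2:26  3:349  4:297  5:357  6:142  7:186
  8:281  9:288  10:105  11:287  12:77  13:261  14:107  15:343
  16:129  17:201  18:322  19:299
Giant step factor: 28^(-20) ≡ 301 (mod 379).
Scan 328·301^i mod 379 for i = 0, 1, …:
  i=0: 328   i=1: 188   i=2: 117   i=3: 349
Match at i=3, j=3: x = 3·20 + 3 = 63.

63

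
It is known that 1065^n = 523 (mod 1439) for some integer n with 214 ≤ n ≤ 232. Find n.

Compute 1065^214 mod 1439 = 758, then multiply by 1065 repeatedly:
  1065^214=758  1065^215=1430  1065^216=488  1065^217=241  1065^218=523
Found 523 at exponent 218.

218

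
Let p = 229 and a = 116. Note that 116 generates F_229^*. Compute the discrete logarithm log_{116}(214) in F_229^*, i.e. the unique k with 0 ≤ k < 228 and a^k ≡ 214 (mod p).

12

Successive powers of 116 modulo 229:
  116^0=1  116^1=116  116^2=174  116^3=32  116^4=48  116^5=72
  116^6=108  116^7=162  116^8=14  116^9=21  116^10=146  116^11=219
  116^12=214
So 116^12 ≡ 214 (mod 229), giving k = 12.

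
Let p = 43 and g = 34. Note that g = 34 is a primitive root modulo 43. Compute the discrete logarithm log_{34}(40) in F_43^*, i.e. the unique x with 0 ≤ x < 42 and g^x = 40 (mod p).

Baby-step giant-step with m = ceil(sqrt(42)) = 7.
Baby table (34^j mod 43 for j=0..6):
  0:1  1:34  2:38  3:2  4:25  5:33  6:4
Giant step factor: 34^(-7) ≡ 37 (mod 43).
Scan 40·37^i mod 43 for i = 0, 1, …:
  i=0: 40   i=1: 18   i=2: 21   i=3: 3
  i=4: 25
Match at i=4, j=4: x = 4·7 + 4 = 32.

32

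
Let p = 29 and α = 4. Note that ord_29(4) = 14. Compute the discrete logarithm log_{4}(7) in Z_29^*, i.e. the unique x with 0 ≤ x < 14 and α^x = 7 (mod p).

6

Successive powers of 4 modulo 29:
  4^0=1  4^1=4  4^2=16  4^3=6  4^4=24  4^5=9
  4^6=7
So 4^6 ≡ 7 (mod 29), giving x = 6.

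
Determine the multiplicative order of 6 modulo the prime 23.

11

The order of 6 must divide p − 1 = 22 = 2 · 11.
Divisors: 1, 2, 11, 22.
Check each in increasing order: 6^1 ≡ 6;  6^2 ≡ 13;  6^11 ≡ 1.
Smallest exponent giving 1 is 11.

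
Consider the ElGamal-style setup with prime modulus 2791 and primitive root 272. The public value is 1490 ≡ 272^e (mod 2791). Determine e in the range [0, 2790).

1223

Baby-step giant-step with m = ceil(sqrt(2790)) = 53.
Baby table (272^j mod 2791 for j=0..52):
  0:1  1:272  2:1418  3:538  4:1204  5:941  6:1971  7:240
  8:1087  9:2609  10:734  11:1487  12:2560  13:1361  14:1780  15:1317
  16:976  17:327  18:2423  19:380  20:93  21:177  22:697  23:2587
  24:332  25:992  26:1888  27:2783  28:615  29:2611  30:1278  31:1532
  32:845  33:978  34:871  35:2468  36:1456  37:2501  38:2059  39:1848
  40:276  41:2506  42:628  43:565  44:175  45:153  46:2542  47:2047
  48:1375  49:6  50:1632  51:135  52:437
Giant step factor: 272^(-53) ≡ 702 (mod 2791).
Scan 1490·702^i mod 2791 for i = 0, 1, …:
  i=0: 1490   i=1: 2146   i=2: 2143   i=3: 37
  i=4: 855   i=5: 145   i=6: 1314   i=7: 1398
  i=8: 1755   i=9: 1179     …   i=22: 940
  i=23: 1204
Match at i=23, j=4: e = 23·53 + 4 = 1223.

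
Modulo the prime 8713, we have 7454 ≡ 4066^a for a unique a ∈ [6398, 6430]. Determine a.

Compute 4066^6398 mod 8713 = 5894, then multiply by 4066 repeatedly:
  4066^6398=5894  4066^6399=4254  4066^6400=1459  4066^6401=7454
Found 7454 at exponent 6401.

6401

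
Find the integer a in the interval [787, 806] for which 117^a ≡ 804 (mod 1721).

804

Compute 117^787 mod 1721 = 1466, then multiply by 117 repeatedly:
  117^787=1466  117^788=1143  117^789=1214  117^790=916  117^791=470
  117^792=1639  117^793=732  117^794=1315  117^795=686  117^796=1096
  117^797=878  117^798=1187  117^799=1199  117^800=882  117^801=1655
  117^802=883  117^803=51  117^804=804
Found 804 at exponent 804.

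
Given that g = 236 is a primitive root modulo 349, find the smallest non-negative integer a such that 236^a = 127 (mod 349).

195

Baby-step giant-step with m = ceil(sqrt(348)) = 19.
Baby table (236^j mod 349 for j=0..18):
  0:1  1:236  2:205  3:218  4:145  5:18  6:60  7:200
  8:85  9:167  10:324  11:33  12:110  13:134  14:214  15:248
  16:245  17:235  18:318
Giant step factor: 236^(-19) ≡ 188 (mod 349).
Scan 127·188^i mod 349 for i = 0, 1, …:
  i=0: 127   i=1: 144   i=2: 199   i=3: 69
  i=4: 59   i=5: 273   i=6: 21   i=7: 109
  i=8: 250   i=9: 234   i=10: 18
Match at i=10, j=5: a = 10·19 + 5 = 195.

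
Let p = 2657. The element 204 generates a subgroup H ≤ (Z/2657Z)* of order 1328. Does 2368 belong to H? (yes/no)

yes

2368 ∈ ⟨204⟩ iff 2368^1328 ≡ 1 (mod 2657), since |⟨204⟩| = 1328.
2368^1328 mod 2657 = 1.
Since 1 = 1, 2368 lies in the subgroup.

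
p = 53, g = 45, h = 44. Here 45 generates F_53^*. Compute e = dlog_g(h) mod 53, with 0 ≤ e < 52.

20

Baby-step giant-step with m = ceil(sqrt(52)) = 8.
Baby table (45^j mod 53 for j=0..7):
  0:1  1:45  2:11  3:18  4:15  5:39  6:6  7:5
Giant step factor: 45^(-8) ≡ 49 (mod 53).
Scan 44·49^i mod 53 for i = 0, 1, …:
  i=0: 44   i=1: 36   i=2: 15
Match at i=2, j=4: e = 2·8 + 4 = 20.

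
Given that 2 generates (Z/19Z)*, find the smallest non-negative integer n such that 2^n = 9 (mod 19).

Successive powers of 2 modulo 19:
  2^0=1  2^1=2  2^2=4  2^3=8  2^4=16  2^5=13
  2^6=7  2^7=14  2^8=9
So 2^8 ≡ 9 (mod 19), giving n = 8.

8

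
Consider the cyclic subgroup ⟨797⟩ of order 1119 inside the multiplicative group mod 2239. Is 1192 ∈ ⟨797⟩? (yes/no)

yes

1192 ∈ ⟨797⟩ iff 1192^1119 ≡ 1 (mod 2239), since |⟨797⟩| = 1119.
1192^1119 mod 2239 = 1.
Since 1 = 1, 1192 lies in the subgroup.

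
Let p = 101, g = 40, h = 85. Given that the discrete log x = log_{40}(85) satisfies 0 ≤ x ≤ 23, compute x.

2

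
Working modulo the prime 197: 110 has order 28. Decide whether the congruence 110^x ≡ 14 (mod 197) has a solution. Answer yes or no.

14 ∈ ⟨110⟩ iff 14^28 ≡ 1 (mod 197), since |⟨110⟩| = 28.
14^28 mod 197 = 1.
Since 1 = 1, 14 lies in the subgroup.

yes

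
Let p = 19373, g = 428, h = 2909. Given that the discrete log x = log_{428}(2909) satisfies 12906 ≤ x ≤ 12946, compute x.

12911

Compute 428^12906 mod 19373 = 3119, then multiply by 428 repeatedly:
  428^12906=3119  428^12907=17568  428^12908=2380  428^12909=11244  428^12910=7928
  428^12911=2909
Found 2909 at exponent 12911.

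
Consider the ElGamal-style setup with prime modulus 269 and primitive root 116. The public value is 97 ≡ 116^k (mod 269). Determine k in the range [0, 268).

202

Baby-step giant-step with m = ceil(sqrt(268)) = 17.
Baby table (116^j mod 269 for j=0..16):
  0:1  1:116  2:6  3:158  4:36  5:141  6:216  7:39
  8:220  9:234  10:244  11:59  12:119  13:85  14:176  15:241
  16:249
Giant step factor: 116^(-17) ≡ 8 (mod 269).
Scan 97·8^i mod 269 for i = 0, 1, …:
  i=0: 97   i=1: 238   i=2: 21   i=3: 168
  i=4: 268   i=5: 261   i=6: 205   i=7: 26
  i=8: 208   i=9: 50   i=10: 131   i=11: 241
Match at i=11, j=15: k = 11·17 + 15 = 202.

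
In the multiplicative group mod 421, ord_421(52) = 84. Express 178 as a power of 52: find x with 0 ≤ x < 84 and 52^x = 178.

2

Successive powers of 52 modulo 421:
  52^0=1  52^1=52  52^2=178
So 52^2 ≡ 178 (mod 421), giving x = 2.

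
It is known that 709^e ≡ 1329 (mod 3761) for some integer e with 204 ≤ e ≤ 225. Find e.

Compute 709^204 mod 3761 = 3671, then multiply by 709 repeatedly:
  709^204=3671  709^205=127  709^206=3540  709^207=1273  709^208=3678
  709^209=1329
Found 1329 at exponent 209.

209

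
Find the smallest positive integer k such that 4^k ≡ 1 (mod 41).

The order of 4 must divide p − 1 = 40 = 2^3 · 5.
Divisors: 1, 2, 4, 5, 8, 10, 20, 40.
Check each in increasing order: 4^1 ≡ 4;  4^2 ≡ 16;  4^4 ≡ 10;  4^5 ≡ 40;  4^8 ≡ 18;  4^10 ≡ 1.
Smallest exponent giving 1 is 10.

10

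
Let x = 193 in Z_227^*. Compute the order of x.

226

The order of 193 must divide p − 1 = 226 = 2 · 113.
Divisors: 1, 2, 113, 226.
Check each in increasing order: 193^1 ≡ 193;  193^2 ≡ 21;  193^113 ≡ 226;  193^226 ≡ 1.
Smallest exponent giving 1 is 226.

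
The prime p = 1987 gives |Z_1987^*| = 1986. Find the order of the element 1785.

331

The order of 1785 must divide p − 1 = 1986 = 2 · 3 · 331.
Divisors: 1, 2, 3, 6, 331, 662, 993, 1986.
Check each in increasing order: 1785^1 ≡ 1785;  1785^2 ≡ 1064;  1785^3 ≡ 1655;  1785^6 ≡ 939;  1785^331 ≡ 1.
Smallest exponent giving 1 is 331.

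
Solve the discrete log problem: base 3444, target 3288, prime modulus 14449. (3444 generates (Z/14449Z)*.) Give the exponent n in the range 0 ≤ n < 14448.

1264

Baby-step giant-step with m = ceil(sqrt(14448)) = 121.
Baby table (3444^j mod 14449 for j=0..120):
  0:1  1:3444  2:12956  3:1952  4:3903  5:4362  6:10217  7:4033
  8:4163  9:3964  10:12160  11:5838  12:7513  13:11062  14:9964  15:14090
  16:6218  17:1374  18:7233  19:376  20:8983  21:2143  22:11502  23:8179
  24:7375  25:12607  26:13712  27:4796  28:2217  29:6276  30:13289  31:7333
  32:12449  33:4173  34:9506  35:11679  36:10909  37:3196  38:11335  39:10991
  40:11073  41:4501  42:12116  43:13241  44:960  45:11868  46:11620  47:9999
  48:4589  49:11759  50:11898  51:13797  52:8556  53:5353  54:13257  55:12717
  56:2429  57:13954  58:202  59:2136  60:1843  61:4181  62:8160  63:14184
  64:12076  65:5522  66:2884  67:6033  68:14439  69:8907  70:481  71:9378
  72:4317  73:14176  74:13422  75:3017  76:1717  77:3707  78:8441  79:13865
  80:11564  81:4972  82:1503  83:3590  84:10065  85:709  86:14364  87:10689
  88:11313  89:7468  90:572  91:4904  92:12944  93:3971  94:7370  95:9836
  96:6728  97:9485  98:11600  99:13364  100:5551  101:1617  102:6083  103:13251
  104:6502  105:11387  106:2242  107:5682  108:4862  109:12786  110:8881  111:12080
  112:4849  113:11361  114:13841  115:1153  116:11906  117:12451  118:11061  119:6520
  120:1134
Giant step factor: 3444^(-121) ≡ 13145 (mod 14449).
Scan 3288·13145^i mod 14449 for i = 0, 1, …:
  i=0: 3288   i=1: 3801   i=2: 13952   i=3: 12332
  i=4: 809   i=5: 14290   i=6: 5050   i=7: 3544
  i=8: 2304   i=9: 976   i=10: 13257
Match at i=10, j=54: n = 10·121 + 54 = 1264.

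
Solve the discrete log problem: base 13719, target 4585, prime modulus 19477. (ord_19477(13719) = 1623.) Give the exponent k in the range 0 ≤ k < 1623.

98

Baby-step giant-step with m = ceil(sqrt(1623)) = 41.
Baby table (13719^j mod 19477 for j=0..40):
  0:1  1:13719  2:4710  3:11281  4:19274  5:254  6:17720  7:8243
  8:2255  9:6869  10:6085  11:1693  12:9683  13:7937  14:11273  15:6907
  16:1528  17:5380  18:9867  19:223  20:1448  21:18049  22:3130  23:13162
  24:17688  25:17206  26:7351  27:15940  28:12581  29:13042  30:7476  31:16839
  32:17021  33:1346  34:1578  35:9635  36:11643  37:18917  38:10775  39:11272
  40:12665
Giant step factor: 13719^(-41) ≡ 5919 (mod 19477).
Scan 4585·5919^i mod 19477 for i = 0, 1, …:
  i=0: 4585   i=1: 7154   i=2: 1528
Match at i=2, j=16: k = 2·41 + 16 = 98.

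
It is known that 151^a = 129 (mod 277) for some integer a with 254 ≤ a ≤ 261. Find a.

Compute 151^254 mod 277 = 22, then multiply by 151 repeatedly:
  151^254=22  151^255=275  151^256=252  151^257=103  151^258=41
  151^259=97  151^260=243  151^261=129
Found 129 at exponent 261.

261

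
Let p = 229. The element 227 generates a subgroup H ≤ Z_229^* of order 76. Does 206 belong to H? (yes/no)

206 ∈ ⟨227⟩ iff 206^76 ≡ 1 (mod 229), since |⟨227⟩| = 76.
206^76 mod 229 = 134.
Since 134 ≠ 1, 206 does not lie in the subgroup.

no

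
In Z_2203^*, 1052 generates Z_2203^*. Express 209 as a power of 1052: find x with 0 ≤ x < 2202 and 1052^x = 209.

Baby-step giant-step with m = ceil(sqrt(2202)) = 47.
Baby table (1052^j mod 2203 for j=0..46):
  0:1  1:1052  2:798  3:153  4:137  5:929  6:1379  7:1134
  8:1145  9:1702  10:1668  11:1148  12:452  13:1859  14:1607  15:863
  16:240  17:1338  18:2062  19:1472  20:2038  21:457  22:510  23:1191
  24:1628  25:925  26:1577  27:145  28:533  29:1154  30:155  31:38
  32:322  33:1685  34:1408  35:800  36:54  37:1733  38:1235  39:1653
  40:789  41:1700  42:1767  43:1755  44:146  45:1585  46:1952
Giant step factor: 1052^(-47) ≡ 1781 (mod 2203).
Scan 209·1781^i mod 2203 for i = 0, 1, …:
  i=0: 209   i=1: 2125   i=2: 2074   i=3: 1566
  i=4: 48   i=5: 1774   i=6: 392   i=7: 2004
  i=8: 264   i=9: 945     …   i=42: 1343
  i=43: 1628
Match at i=43, j=24: x = 43·47 + 24 = 2045.

2045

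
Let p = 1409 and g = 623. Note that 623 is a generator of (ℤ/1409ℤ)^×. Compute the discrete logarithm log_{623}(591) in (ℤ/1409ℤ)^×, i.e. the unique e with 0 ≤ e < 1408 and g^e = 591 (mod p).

530

Baby-step giant-step with m = ceil(sqrt(1408)) = 38.
Baby table (623^j mod 1409 for j=0..37):
  0:1  1:623  2:654  3:241  4:789  5:1215  6:312  7:1343
  8:1152  9:515  10:1002  11:59  12:123  13:543  14:129  15:54
  16:1235  17:91  18:333  19:336  20:796  21:1349  22:663  23:212
  24:1039  25:566  26:368  27:1006  28:1142  29:1330  30:98  31:467
  32:687  33:1074  34:1236  35:714  36:987  37:577
Giant step factor: 623^(-38) ≡ 1401 (mod 1409).
Scan 591·1401^i mod 1409 for i = 0, 1, …:
  i=0: 591   i=1: 908   i=2: 1190   i=3: 343
  i=4: 74   i=5: 817   i=6: 509   i=7: 155
  i=8: 169   i=9: 57   i=10: 953   i=11: 830
  i=12: 405   i=13: 987
Match at i=13, j=36: e = 13·38 + 36 = 530.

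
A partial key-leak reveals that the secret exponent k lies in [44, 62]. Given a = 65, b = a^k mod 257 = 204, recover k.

57

Compute 65^44 mod 257 = 184, then multiply by 65 repeatedly:
  65^44=184  65^45=138  65^46=232  65^47=174  65^48=2
  65^49=130  65^50=226  65^51=41  65^52=95  65^53=7
  65^54=198  65^55=20  65^56=15  65^57=204
Found 204 at exponent 57.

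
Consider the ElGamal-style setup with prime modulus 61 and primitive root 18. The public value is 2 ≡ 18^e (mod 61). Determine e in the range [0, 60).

37

Baby-step giant-step with m = ceil(sqrt(60)) = 8.
Baby table (18^j mod 61 for j=0..7):
  0:1  1:18  2:19  3:37  4:56  5:32  6:27  7:59
Giant step factor: 18^(-8) ≡ 22 (mod 61).
Scan 2·22^i mod 61 for i = 0, 1, …:
  i=0: 2   i=1: 44   i=2: 53   i=3: 7
  i=4: 32
Match at i=4, j=5: e = 4·8 + 5 = 37.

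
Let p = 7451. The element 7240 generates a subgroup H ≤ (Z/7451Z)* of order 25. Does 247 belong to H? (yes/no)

⟨7240⟩ has order 25; its elements mod 7451 are {1, 565, 617, 688, 691, 1124, 1268, 1640, 1725, 1780, 2091, 2676, 2963, 3219, 3852, 3931, 4157, 4421, 5071, 5859, 5995, 6283, 6838, 7240, 7266}.
247 is not in this set.

no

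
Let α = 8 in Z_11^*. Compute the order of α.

The order of 8 must divide p − 1 = 10 = 2 · 5.
Divisors: 1, 2, 5, 10.
Check each in increasing order: 8^1 ≡ 8;  8^2 ≡ 9;  8^5 ≡ 10;  8^10 ≡ 1.
Smallest exponent giving 1 is 10.

10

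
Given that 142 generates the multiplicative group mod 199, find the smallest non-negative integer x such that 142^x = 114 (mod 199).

Baby-step giant-step with m = ceil(sqrt(198)) = 15.
Baby table (142^j mod 199 for j=0..14):
  0:1  1:142  2:65  3:76  4:46  5:164  6:5  7:113
  8:126  9:181  10:31  11:24  12:25  13:167  14:33
Giant step factor: 142^(-15) ≡ 42 (mod 199).
Scan 114·42^i mod 199 for i = 0, 1, …:
  i=0: 114   i=1: 12   i=2: 106   i=3: 74
  i=4: 123   i=5: 191   i=6: 62   i=7: 17
  i=8: 117   i=9: 138   i=10: 25
Match at i=10, j=12: x = 10·15 + 12 = 162.

162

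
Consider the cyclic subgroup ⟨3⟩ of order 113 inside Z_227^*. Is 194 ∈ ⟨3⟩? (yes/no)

no

194 ∈ ⟨3⟩ iff 194^113 ≡ 1 (mod 227), since |⟨3⟩| = 113.
194^113 mod 227 = 226.
Since 226 ≠ 1, 194 does not lie in the subgroup.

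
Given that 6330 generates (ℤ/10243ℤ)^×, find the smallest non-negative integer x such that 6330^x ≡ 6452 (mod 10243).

1293

Baby-step giant-step with m = ceil(sqrt(10242)) = 102.
Baby table (6330^j mod 10243 for j=0..101):
  0:1  1:6330  2:8527  3:5543  4:4915  5:3959  6:6092  7:7708
  8:4231  9:7028  10:1891  11:6206  12:2075  13:3224  14:3864  15:9079
  16:6840  17:39  18:1038  19:4777  20:1074  21:7311  22:756  23:1999
  24:3565  25:1121  26:7774  27:2048  28:6445  29:9224  30:2820  31:7294
  32:5819  33:442  34:1521  35:9753  36:1929  37:914  38:8568  39:8998
  40:6260  41:5876  42:2747  43:6139  44:8171  45:5523  46:1231  47:7550
  48:7905  49:1595  50:6995  51:8104  52:1376  53:3530  54:4917  55:6376
  56:2660  57:8551  58:3818  59:4703  60:3832  61:1136  62:294  63:7037
  64:7646  65:1005  66:747  67:6487  68:8766  69:2449  70:4511  71:7389
  72:2832  73:1310  74:5713  75:5500  76:9286  77:6046  78:3332  79:1223
  80:8125  81:1147  82:8466  83:8647  84:7161  85:3855  86:3324  87:1798
  88:1367  89:8018  90:10118  91:7704  92:9640  93:3649  94:205  95:7032
  96:6725  97:9585  98:3761  99:2398  100:9457  101:2718
Giant step factor: 6330^(-102) ≡ 6540 (mod 10243).
Scan 6452·6540^i mod 10243 for i = 0, 1, …:
  i=0: 6452   i=1: 5163   i=2: 5092   i=3: 1687
  i=4: 1269   i=5: 2430   i=6: 5307   i=7: 4496
  i=8: 6430   i=9: 4685   i=10: 3087   i=11: 27
  i=12: 2449
Match at i=12, j=69: x = 12·102 + 69 = 1293.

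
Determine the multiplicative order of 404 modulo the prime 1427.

713

The order of 404 must divide p − 1 = 1426 = 2 · 23 · 31.
Divisors: 1, 2, 23, 31, 46, 62, 713, 1426.
Check each in increasing order: 404^1 ≡ 404;  404^2 ≡ 538;  404^23 ≡ 274;  404^31 ≡ 111;  404^46 ≡ 872;  404^62 ≡ 905;  404^713 ≡ 1.
Smallest exponent giving 1 is 713.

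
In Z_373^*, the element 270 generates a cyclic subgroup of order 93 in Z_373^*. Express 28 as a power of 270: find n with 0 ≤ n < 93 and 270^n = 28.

Successive powers of 270 modulo 373:
  270^0=1  270^1=270  270^2=165  270^3=163  270^4=369  270^5=39
  270^6=86  270^7=94  270^8=16  270^9=217  270^10=29  270^11=370
  270^12=309  270^13=251  270^14=257  270^15=12  270^16=256  270^17=115
  270^18=91  270^19=325  270^20=95  270^21=286  270^22=9  270^23=192
  270^24=366  270^25=348  270^26=337  270^27=351  270^28=28
So 270^28 ≡ 28 (mod 373), giving n = 28.

28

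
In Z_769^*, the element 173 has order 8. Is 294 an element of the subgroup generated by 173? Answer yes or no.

no

⟨173⟩ has order 8; its elements mod 769 are {1, 40, 62, 173, 596, 707, 729, 768}.
294 is not in this set.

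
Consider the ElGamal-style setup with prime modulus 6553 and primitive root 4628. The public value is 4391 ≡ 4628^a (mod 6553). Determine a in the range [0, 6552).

Baby-step giant-step with m = ceil(sqrt(6552)) = 81.
Baby table (4628^j mod 6553 for j=0..80):
  0:1  1:4628  2:3180  3:5555  4:1121  5:4565  6:6501  7:1805
  8:5018  9:6025  10:685  11:5081  12:2704  13:4435  14:1184  15:1244
  16:3698  17:4461  18:3558  19:5288  20:3962  21:842  22:4294  23:3936
  24:5021  25:250  26:3672  27:2087  28:6067  29:5024  30:1028  31:106
  32:5646  33:2877  34:5613  35:872  36:5521  37:1041  38:1293  39:1115
  40:3009  41:527  42:1240  43:4845  44:4847  45:997  46:804  47:5361
  48:1050  49:3627  50:3523  51:580  52:4063  53:3007  54:4377  55:1433
  56:288  57:2605  58:4973  59:908  60:1751  61:4120  62:4683  63:2153
  64:3524  65:5208  66:690  67:2009  68:5498  69:5998  70:236  71:4410
  72:3438  73:380  74:2436  75:2648  76:834  77:35  78:4708  79:6452
  80:4388
Giant step factor: 4628^(-81) ≡ 4895 (mod 6553).
Scan 4391·4895^i mod 6553 for i = 0, 1, …:
  i=0: 4391   i=1: 105   i=2: 2841   i=3: 1229
  i=4: 301   i=5: 5523   i=6: 3960   i=7: 426
  i=8: 1416   i=9: 4799     …   i=59: 4733
  i=60: 3180
Match at i=60, j=2: a = 60·81 + 2 = 4862.

4862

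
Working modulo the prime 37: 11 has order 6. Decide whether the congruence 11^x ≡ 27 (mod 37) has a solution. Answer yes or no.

yes

27 ∈ ⟨11⟩ iff 27^6 ≡ 1 (mod 37), since |⟨11⟩| = 6.
27^6 mod 37 = 1.
Since 1 = 1, 27 lies in the subgroup.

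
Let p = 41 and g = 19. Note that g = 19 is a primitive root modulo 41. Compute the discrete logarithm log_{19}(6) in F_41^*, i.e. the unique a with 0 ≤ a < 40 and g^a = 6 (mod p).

Successive powers of 19 modulo 41:
  19^0=1  19^1=19  19^2=33  19^3=12  19^4=23  19^5=27
  19^6=21  19^7=30  19^8=37  19^9=6
So 19^9 ≡ 6 (mod 41), giving a = 9.

9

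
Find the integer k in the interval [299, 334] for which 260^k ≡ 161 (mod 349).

Compute 260^299 mod 349 = 252, then multiply by 260 repeatedly:
  260^299=252  260^300=257  260^301=161
Found 161 at exponent 301.

301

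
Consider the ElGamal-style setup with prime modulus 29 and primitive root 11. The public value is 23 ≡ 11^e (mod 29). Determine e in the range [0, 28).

12

Successive powers of 11 modulo 29:
  11^0=1  11^1=11  11^2=5  11^3=26  11^4=25  11^5=14
  11^6=9  11^7=12  11^8=16  11^9=2  11^10=22  11^11=10
  11^12=23
So 11^12 ≡ 23 (mod 29), giving e = 12.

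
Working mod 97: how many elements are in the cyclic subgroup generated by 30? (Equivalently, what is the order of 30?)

The order of 30 must divide p − 1 = 96 = 2^5 · 3.
Divisors: 1, 2, 3, 4, 6, 8, 12, 16, 24, 32, 48, 96.
Check each in increasing order: 30^1 ≡ 30;  30^2 ≡ 27;  30^3 ≡ 34;  30^4 ≡ 50;  30^6 ≡ 89;  30^8 ≡ 75;  30^12 ≡ 64;  30^16 ≡ 96;  30^24 ≡ 22;  30^32 ≡ 1.
Smallest exponent giving 1 is 32.

32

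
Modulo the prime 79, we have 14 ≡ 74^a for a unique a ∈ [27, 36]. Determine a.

33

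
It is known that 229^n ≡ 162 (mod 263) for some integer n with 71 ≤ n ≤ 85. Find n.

Compute 229^71 mod 263 = 252, then multiply by 229 repeatedly:
  229^71=252  229^72=111  229^73=171  229^74=235  229^75=163
  229^76=244  229^77=120  229^78=128  229^79=119  229^80=162
Found 162 at exponent 80.

80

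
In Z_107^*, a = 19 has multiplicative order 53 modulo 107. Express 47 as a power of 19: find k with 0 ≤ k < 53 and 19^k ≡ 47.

9

Successive powers of 19 modulo 107:
  19^0=1  19^1=19  19^2=40  19^3=11  19^4=102  19^5=12
  19^6=14  19^7=52  19^8=25  19^9=47
So 19^9 ≡ 47 (mod 107), giving k = 9.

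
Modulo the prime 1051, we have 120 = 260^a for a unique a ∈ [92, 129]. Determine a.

Compute 260^92 mod 1051 = 327, then multiply by 260 repeatedly:
  260^92=327  260^93=940  260^94=568  260^95=540  260^96=617
  260^97=668  260^98=265  260^99=585  260^100=756  260^101=23
  260^102=725  260^103=371  260^104=819  260^105=638  260^106=873
  260^107=1015  260^108=99  260^109=516  260^110=683  260^111=1012
  260^112=370  260^113=559  260^114=302  260^115=746  260^116=576
  260^117=518  260^118=152  260^119=633  260^120=624  260^121=386
  260^122=515  260^123=423  260^124=676  260^125=243  260^126=120
Found 120 at exponent 126.

126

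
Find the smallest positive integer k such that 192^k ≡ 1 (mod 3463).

3462

The order of 192 must divide p − 1 = 3462 = 2 · 3 · 577.
Divisors: 1, 2, 3, 6, 577, 1154, 1731, 3462.
Check each in increasing order: 192^1 ≡ 192;  192^2 ≡ 2234;  192^3 ≡ 2979;  192^6 ≡ 2235;  192^577 ≡ 368;  192^1154 ≡ 367;  192^1731 ≡ 3462;  192^3462 ≡ 1.
Smallest exponent giving 1 is 3462.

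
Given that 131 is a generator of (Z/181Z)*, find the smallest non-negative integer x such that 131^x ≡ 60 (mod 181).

118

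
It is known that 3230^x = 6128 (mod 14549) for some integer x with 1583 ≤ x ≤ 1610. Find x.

1588

Compute 3230^1583 mod 14549 = 9959, then multiply by 3230 repeatedly:
  3230^1583=9959  3230^1584=14280  3230^1585=4070  3230^1586=8353  3230^1587=6344
  3230^1588=6128
Found 6128 at exponent 1588.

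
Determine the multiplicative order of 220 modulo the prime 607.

606

The order of 220 must divide p − 1 = 606 = 2 · 3 · 101.
Divisors: 1, 2, 3, 6, 101, 202, 303, 606.
Check each in increasing order: 220^1 ≡ 220;  220^2 ≡ 447;  220^3 ≡ 6;  220^6 ≡ 36;  220^101 ≡ 211;  220^202 ≡ 210;  220^303 ≡ 606;  220^606 ≡ 1.
Smallest exponent giving 1 is 606.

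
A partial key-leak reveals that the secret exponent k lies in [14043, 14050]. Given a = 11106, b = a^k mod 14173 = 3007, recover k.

Compute 11106^14043 mod 14173 = 3007, then multiply by 11106 repeatedly:
  11106^14043=3007
Found 3007 at exponent 14043.

14043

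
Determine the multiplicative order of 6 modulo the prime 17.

16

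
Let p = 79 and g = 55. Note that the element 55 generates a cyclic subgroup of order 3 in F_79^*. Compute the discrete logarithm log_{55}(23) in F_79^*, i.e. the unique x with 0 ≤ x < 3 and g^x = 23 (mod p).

Successive powers of 55 modulo 79:
  55^0=1  55^1=55  55^2=23
So 55^2 ≡ 23 (mod 79), giving x = 2.

2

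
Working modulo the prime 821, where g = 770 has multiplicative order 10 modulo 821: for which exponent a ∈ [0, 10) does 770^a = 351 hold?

3

Successive powers of 770 modulo 821:
  770^0=1  770^1=770  770^2=138  770^3=351
So 770^3 ≡ 351 (mod 821), giving a = 3.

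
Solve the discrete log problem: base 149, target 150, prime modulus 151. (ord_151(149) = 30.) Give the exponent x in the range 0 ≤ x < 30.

15

Successive powers of 149 modulo 151:
  149^0=1  149^1=149  149^2=4  149^3=143  149^4=16  149^5=119
  149^6=64  149^7=23  149^8=105  149^9=92  149^10=118  149^11=66
  149^12=19  149^13=113  149^14=76  149^15=150
So 149^15 ≡ 150 (mod 151), giving x = 15.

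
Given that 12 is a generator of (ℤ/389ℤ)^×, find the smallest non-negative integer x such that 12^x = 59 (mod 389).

Baby-step giant-step with m = ceil(sqrt(388)) = 20.
Baby table (12^j mod 389 for j=0..19):
  0:1  1:12  2:144  3:172  4:119  5:261  6:20  7:240
  8:157  9:328  10:46  11:163  12:11  13:132  14:28  15:336
  16:142  17:148  18:220  19:306
Giant step factor: 12^(-20) ≡ 91 (mod 389).
Scan 59·91^i mod 389 for i = 0, 1, …:
  i=0: 59   i=1: 312   i=2: 384   i=3: 323
  i=4: 218   i=5: 388   i=6: 298   i=7: 277
  i=8: 311   i=9: 293     …   i=13: 120
  i=14: 28
Match at i=14, j=14: x = 14·20 + 14 = 294.

294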